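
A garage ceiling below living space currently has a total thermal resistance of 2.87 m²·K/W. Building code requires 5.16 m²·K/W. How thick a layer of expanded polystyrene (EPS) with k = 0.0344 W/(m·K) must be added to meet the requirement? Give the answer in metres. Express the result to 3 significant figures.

0.0788 m

ΔR = 5.16 − 2.87 = 2.29 m²·K/W
L = ΔR × k = 2.29 × 0.0344 = 0.07878 m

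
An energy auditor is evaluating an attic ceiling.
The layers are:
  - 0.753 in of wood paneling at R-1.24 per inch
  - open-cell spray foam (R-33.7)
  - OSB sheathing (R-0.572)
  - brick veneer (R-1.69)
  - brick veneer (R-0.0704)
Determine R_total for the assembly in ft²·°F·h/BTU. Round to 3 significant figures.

0.753 × 1.24 = 0.9337
R_total = 0.9337 + 33.7 + 0.572 + 1.69 + 0.0704 = 36.97 ft²·°F·h/BTU

37.0 ft²·°F·h/BTU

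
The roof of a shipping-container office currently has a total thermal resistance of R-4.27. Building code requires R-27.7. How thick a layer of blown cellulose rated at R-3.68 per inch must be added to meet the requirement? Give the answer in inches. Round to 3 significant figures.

ΔR = 27.7 − 4.27 = 23.43 ft²·°F·h/BTU
L = ΔR / (R/in) = 23.43/3.68 = 6.367 in

6.37 in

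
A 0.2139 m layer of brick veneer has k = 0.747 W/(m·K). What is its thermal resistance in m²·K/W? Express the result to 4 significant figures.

0.2863 m²·K/W

R = L/k = 0.2139/0.747 = 0.28635 m²·K/W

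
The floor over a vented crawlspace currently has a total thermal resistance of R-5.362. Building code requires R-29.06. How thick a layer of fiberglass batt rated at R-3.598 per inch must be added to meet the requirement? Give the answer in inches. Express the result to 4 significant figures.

6.586 in

ΔR = 29.06 − 5.362 = 23.698 ft²·°F·h/BTU
L = ΔR / (R/in) = 23.698/3.598 = 6.5864 in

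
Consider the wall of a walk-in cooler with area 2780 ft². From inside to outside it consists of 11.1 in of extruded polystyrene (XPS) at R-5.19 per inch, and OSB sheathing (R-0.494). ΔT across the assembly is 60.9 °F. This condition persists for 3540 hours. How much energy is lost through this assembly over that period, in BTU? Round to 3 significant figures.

10300000 BTU

11.1 × 5.19 = 57.61
R_total = 57.61 + 0.494 = 58.1 ft²·°F·h/BTU
Q = 2780 × 60.9 / 58.1 = 2914 BTU/h
E = 2914 × 3540 = 10310000 BTU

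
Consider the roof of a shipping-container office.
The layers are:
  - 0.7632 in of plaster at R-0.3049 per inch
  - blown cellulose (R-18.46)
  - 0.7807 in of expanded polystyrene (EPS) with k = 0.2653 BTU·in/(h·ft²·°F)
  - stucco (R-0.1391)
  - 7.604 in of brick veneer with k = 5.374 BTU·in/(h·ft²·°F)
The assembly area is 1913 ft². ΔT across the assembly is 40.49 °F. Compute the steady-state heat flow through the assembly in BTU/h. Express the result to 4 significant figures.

3340 BTU/h

0.7632 × 0.3049 = 0.2327
0.7807/0.2653 = 2.9427
7.604/5.374 = 1.415
R_total = 0.2327 + 18.46 + 2.9427 + 0.1391 + 1.415 = 23.189 ft²·°F·h/BTU
Q = A·ΔT/R = 1913 × 40.49 / 23.189 = 3340.2 BTU/h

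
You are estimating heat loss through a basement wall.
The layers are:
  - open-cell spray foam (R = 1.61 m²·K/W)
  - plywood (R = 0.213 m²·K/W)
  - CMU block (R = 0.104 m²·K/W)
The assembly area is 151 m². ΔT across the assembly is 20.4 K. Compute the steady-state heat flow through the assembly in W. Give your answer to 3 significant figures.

R_total = 1.61 + 0.213 + 0.104 = 1.927 m²·K/W
Q = A·ΔT/R = 151 × 20.4 / 1.927 = 1599 W

1600 W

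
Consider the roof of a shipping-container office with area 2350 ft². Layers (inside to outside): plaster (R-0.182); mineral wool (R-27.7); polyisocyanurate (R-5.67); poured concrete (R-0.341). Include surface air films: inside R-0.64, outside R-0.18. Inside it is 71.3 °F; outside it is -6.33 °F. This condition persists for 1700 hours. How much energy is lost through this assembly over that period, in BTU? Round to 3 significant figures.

8930000 BTU

R_total = 0.64 + 0.182 + 27.7 + 5.67 + 0.341 + 0.18 = 34.71 ft²·°F·h/BTU
Q = 2350 × (71.3 − (-6.33)) / 34.71 = 5255 BTU/h
E = 5255 × 1700 = 8934000 BTU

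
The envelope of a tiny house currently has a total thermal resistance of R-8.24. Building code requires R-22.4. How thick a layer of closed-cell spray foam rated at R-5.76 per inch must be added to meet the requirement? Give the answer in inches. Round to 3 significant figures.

ΔR = 22.4 − 8.24 = 14.16 ft²·°F·h/BTU
L = ΔR / (R/in) = 14.16/5.76 = 2.458 in

2.46 in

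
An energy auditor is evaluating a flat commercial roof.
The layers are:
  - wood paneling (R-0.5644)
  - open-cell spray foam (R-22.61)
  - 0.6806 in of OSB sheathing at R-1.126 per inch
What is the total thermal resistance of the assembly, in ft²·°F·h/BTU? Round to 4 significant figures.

0.6806 × 1.126 = 0.76636
R_total = 0.5644 + 22.61 + 0.76636 = 23.941 ft²·°F·h/BTU

23.94 ft²·°F·h/BTU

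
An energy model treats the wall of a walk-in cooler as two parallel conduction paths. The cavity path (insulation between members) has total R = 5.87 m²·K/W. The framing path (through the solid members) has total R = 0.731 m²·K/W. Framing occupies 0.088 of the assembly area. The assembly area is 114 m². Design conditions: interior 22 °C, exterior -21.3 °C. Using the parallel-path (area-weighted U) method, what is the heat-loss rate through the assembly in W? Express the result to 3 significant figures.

U_eff = 0.912/5.87 + 0.088/0.731 = 0.1554 + 0.1204 = 0.2757
R_eff = 1/U_eff = 3.626 m²·K/W
Q = 114 × (22 − (-21.3)) / 3.626 = 1361 W

1360 W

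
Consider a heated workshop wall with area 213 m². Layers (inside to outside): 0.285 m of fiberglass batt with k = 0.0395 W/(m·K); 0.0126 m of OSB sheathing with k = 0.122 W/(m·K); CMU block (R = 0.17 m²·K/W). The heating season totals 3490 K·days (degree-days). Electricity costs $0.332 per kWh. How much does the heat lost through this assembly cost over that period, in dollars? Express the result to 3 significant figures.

791 dollars

0.285/0.0395 = 7.215
0.0126/0.122 = 0.1033
R_total = 7.215 + 0.1033 + 0.17 = 7.488 m²·K/W
E = A × HDD × 24 / R / 1000 = 213 × 3490 × 24 / 7.488 / 1000 = 2382 kWh
Cost = 2382 × 0.332 = $791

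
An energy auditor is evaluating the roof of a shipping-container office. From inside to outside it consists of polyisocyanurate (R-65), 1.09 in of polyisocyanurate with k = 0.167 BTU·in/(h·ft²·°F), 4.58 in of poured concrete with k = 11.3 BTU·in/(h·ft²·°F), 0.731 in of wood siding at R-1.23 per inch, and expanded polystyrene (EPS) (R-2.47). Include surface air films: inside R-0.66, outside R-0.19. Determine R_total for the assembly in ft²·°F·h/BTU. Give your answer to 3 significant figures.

1.09/0.167 = 6.527
4.58/11.3 = 0.4053
0.731 × 1.23 = 0.8991
R_total = 0.66 + 65 + 6.527 + 0.4053 + 0.8991 + 2.47 + 0.19 = 76.15 ft²·°F·h/BTU

76.2 ft²·°F·h/BTU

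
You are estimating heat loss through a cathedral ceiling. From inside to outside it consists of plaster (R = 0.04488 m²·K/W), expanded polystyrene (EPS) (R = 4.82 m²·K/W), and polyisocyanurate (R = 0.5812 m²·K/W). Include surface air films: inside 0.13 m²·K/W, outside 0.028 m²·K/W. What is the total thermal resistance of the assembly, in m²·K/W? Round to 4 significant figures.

R_total = 0.13 + 0.04488 + 4.82 + 0.5812 + 0.028 = 5.6041 m²·K/W

5.604 m²·K/W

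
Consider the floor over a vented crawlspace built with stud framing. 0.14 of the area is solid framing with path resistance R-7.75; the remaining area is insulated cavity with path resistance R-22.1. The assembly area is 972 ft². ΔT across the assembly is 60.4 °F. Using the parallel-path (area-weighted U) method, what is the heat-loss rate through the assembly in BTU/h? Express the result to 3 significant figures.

3350 BTU/h

U_eff = 0.86/22.1 + 0.14/7.75 = 0.03891 + 0.01806 = 0.05698
R_eff = 1/U_eff = 17.55 ft²·°F·h/BTU
Q = 972 × 60.4 / 17.55 = 3345 BTU/h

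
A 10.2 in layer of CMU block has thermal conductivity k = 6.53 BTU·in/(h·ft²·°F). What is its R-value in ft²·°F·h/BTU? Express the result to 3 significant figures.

R = L/k = 10.2/6.53 = 1.562 ft²·°F·h/BTU

1.56 ft²·°F·h/BTU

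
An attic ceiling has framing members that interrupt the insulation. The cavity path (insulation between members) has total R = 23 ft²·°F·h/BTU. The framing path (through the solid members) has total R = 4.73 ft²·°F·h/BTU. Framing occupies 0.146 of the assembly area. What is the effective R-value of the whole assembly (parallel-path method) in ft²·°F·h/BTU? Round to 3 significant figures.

U_eff = 0.854/23 + 0.146/4.73 = 0.03713 + 0.03087 = 0.068
R_eff = 1/U_eff = 14.71 ft²·°F·h/BTU

14.7 ft²·°F·h/BTU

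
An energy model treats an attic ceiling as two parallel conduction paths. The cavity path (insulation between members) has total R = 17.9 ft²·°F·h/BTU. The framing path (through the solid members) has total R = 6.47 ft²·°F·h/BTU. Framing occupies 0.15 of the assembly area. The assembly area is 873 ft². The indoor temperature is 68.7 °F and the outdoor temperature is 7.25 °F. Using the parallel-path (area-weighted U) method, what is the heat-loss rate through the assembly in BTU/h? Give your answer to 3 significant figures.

3790 BTU/h

U_eff = 0.85/17.9 + 0.15/6.47 = 0.04749 + 0.02318 = 0.07067
R_eff = 1/U_eff = 14.15 ft²·°F·h/BTU
Q = 873 × (68.7 − 7.25) / 14.15 = 3791 BTU/h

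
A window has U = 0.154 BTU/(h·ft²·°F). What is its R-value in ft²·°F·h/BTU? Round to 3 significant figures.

6.49 ft²·°F·h/BTU

R = 1/U = 1/0.154 = 6.494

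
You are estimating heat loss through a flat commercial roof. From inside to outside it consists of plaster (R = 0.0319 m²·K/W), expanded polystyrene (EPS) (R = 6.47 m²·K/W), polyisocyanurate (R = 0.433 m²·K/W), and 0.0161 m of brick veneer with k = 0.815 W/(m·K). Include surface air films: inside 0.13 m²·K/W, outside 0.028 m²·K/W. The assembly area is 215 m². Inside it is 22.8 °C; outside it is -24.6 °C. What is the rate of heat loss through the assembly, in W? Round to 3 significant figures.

1430 W

0.0161/0.815 = 0.01975
R_total = 0.13 + 0.0319 + 6.47 + 0.433 + 0.01975 + 0.028 = 7.113 m²·K/W
Q = A·ΔT/R = 215 × (22.8 − (-24.6)) / 7.113 = 1433 W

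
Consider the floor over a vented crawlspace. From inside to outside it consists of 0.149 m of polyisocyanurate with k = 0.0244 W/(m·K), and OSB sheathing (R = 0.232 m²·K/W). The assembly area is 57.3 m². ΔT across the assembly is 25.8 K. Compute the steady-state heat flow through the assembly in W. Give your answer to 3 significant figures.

233 W

0.149/0.0244 = 6.107
R_total = 6.107 + 0.232 = 6.339 m²·K/W
Q = A·ΔT/R = 57.3 × 25.8 / 6.339 = 233.2 W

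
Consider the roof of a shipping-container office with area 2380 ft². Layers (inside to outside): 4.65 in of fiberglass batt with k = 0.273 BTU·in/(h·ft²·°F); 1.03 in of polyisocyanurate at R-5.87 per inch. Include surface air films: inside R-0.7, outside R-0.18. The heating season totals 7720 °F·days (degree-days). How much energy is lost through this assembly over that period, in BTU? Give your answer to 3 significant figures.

18400000 BTU

4.65/0.273 = 17.03
1.03 × 5.87 = 6.046
R_total = 0.7 + 17.03 + 6.046 + 0.18 = 23.96 ft²·°F·h/BTU
E = A × HDD × 24 / R = 2380 × 7720 × 24 / 23.96 = 18400000 BTU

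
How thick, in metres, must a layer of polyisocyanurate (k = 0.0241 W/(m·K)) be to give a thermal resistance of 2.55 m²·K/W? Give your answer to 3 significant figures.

L = R·k = 2.55 × 0.0241 = 0.06145 m

0.0615 m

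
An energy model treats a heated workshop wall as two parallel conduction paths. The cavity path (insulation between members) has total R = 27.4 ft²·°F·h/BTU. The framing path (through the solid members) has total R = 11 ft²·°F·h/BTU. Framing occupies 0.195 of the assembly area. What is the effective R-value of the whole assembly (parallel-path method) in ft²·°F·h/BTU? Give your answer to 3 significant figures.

U_eff = 0.805/27.4 + 0.195/11 = 0.02938 + 0.01773 = 0.04711
R_eff = 1/U_eff = 21.23 ft²·°F·h/BTU

21.2 ft²·°F·h/BTU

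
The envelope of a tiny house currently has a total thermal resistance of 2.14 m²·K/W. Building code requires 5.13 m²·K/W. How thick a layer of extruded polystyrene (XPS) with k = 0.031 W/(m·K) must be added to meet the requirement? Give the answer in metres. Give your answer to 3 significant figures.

0.0927 m

ΔR = 5.13 − 2.14 = 2.99 m²·K/W
L = ΔR × k = 2.99 × 0.031 = 0.09269 m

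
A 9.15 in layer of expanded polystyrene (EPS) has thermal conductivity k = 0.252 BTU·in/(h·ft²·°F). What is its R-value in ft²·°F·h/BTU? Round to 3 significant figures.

36.3 ft²·°F·h/BTU

R = L/k = 9.15/0.252 = 36.31 ft²·°F·h/BTU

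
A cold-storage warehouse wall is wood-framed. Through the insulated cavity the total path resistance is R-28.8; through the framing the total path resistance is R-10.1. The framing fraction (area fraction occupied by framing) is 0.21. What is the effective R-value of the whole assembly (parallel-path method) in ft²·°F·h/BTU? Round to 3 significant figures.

U_eff = 0.79/28.8 + 0.21/10.1 = 0.02743 + 0.02079 = 0.04822
R_eff = 1/U_eff = 20.74 ft²·°F·h/BTU

20.7 ft²·°F·h/BTU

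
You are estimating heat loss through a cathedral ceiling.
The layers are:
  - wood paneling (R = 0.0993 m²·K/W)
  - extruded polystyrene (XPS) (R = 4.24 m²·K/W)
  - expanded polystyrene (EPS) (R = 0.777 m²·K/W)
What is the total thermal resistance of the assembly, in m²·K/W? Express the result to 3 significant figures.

R_total = 0.0993 + 4.24 + 0.777 = 5.116 m²·K/W

5.12 m²·K/W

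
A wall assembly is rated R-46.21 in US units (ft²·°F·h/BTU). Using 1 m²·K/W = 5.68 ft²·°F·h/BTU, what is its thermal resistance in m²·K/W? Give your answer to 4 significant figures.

R_SI = 46.21/5.68 = 8.1356

8.136 m²·K/W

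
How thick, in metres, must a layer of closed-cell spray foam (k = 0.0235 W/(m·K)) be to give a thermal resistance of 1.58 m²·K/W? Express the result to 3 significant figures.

L = R·k = 1.58 × 0.0235 = 0.03713 m

0.0371 m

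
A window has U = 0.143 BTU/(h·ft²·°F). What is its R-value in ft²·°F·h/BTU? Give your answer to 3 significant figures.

6.99 ft²·°F·h/BTU

R = 1/U = 1/0.143 = 6.993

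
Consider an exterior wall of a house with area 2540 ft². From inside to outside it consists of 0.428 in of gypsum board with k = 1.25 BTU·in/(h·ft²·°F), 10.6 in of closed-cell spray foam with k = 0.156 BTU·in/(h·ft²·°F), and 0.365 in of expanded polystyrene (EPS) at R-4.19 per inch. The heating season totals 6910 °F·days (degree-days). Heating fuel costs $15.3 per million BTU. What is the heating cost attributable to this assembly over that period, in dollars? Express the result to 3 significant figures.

92.3 dollars

0.428/1.25 = 0.3424
10.6/0.156 = 67.95
0.365 × 4.19 = 1.529
R_total = 0.3424 + 67.95 + 1.529 = 69.82 ft²·°F·h/BTU
E = A × HDD × 24 / R = 2540 × 6910 × 24 / 69.82 = 6033000 BTU
Cost = 6033000/10⁶ × 15.3 = $92.31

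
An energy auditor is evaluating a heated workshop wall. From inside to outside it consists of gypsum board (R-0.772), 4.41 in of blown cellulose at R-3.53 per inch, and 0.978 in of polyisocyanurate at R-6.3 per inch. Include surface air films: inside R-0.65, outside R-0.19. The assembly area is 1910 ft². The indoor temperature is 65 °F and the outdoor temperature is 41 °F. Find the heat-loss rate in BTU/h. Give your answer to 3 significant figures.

4.41 × 3.53 = 15.57
0.978 × 6.3 = 6.161
R_total = 0.65 + 0.772 + 15.57 + 6.161 + 0.19 = 23.34 ft²·°F·h/BTU
Q = A·ΔT/R = 1910 × (65 − 41) / 23.34 = 1964 BTU/h

1960 BTU/h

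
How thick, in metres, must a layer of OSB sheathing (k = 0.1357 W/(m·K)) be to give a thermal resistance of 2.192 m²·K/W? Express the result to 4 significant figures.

L = R·k = 2.192 × 0.1357 = 0.29745 m

0.2975 m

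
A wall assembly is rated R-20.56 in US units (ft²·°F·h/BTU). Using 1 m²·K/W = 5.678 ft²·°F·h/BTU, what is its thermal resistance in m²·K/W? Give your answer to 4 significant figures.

R_SI = 20.56/5.678 = 3.621

3.621 m²·K/W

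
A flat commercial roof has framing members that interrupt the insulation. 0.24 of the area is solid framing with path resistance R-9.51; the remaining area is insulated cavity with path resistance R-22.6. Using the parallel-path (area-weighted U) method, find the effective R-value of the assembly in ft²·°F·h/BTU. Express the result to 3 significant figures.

17.0 ft²·°F·h/BTU

U_eff = 0.76/22.6 + 0.24/9.51 = 0.03363 + 0.02524 = 0.05886
R_eff = 1/U_eff = 16.99 ft²·°F·h/BTU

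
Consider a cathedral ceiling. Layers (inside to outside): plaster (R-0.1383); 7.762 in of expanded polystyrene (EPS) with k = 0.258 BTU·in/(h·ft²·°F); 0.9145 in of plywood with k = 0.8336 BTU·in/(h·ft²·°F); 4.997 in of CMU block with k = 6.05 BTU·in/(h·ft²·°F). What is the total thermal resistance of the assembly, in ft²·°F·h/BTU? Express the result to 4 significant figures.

32.15 ft²·°F·h/BTU

7.762/0.258 = 30.085
0.9145/0.8336 = 1.097
4.997/6.05 = 0.82595
R_total = 0.1383 + 30.085 + 1.097 + 0.82595 = 32.147 ft²·°F·h/BTU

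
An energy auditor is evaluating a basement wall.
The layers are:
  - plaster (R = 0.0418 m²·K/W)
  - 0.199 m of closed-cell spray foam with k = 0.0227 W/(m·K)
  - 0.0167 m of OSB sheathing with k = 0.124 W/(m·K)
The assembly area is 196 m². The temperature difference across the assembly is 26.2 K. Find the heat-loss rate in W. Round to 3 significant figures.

0.199/0.0227 = 8.767
0.0167/0.124 = 0.1347
R_total = 0.0418 + 8.767 + 0.1347 = 8.943 m²·K/W
Q = A·ΔT/R = 196 × 26.2 / 8.943 = 574.2 W

574 W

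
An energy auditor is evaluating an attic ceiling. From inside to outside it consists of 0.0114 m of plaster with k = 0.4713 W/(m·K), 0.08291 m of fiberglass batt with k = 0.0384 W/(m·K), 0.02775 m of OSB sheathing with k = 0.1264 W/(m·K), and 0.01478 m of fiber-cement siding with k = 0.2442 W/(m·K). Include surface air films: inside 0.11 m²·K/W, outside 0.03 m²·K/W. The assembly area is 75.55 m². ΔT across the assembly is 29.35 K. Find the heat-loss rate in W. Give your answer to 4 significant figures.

851.7 W

0.0114/0.4713 = 0.024188
0.08291/0.0384 = 2.1591
0.02775/0.1264 = 0.21954
0.01478/0.2442 = 0.060524
R_total = 0.11 + 0.024188 + 2.1591 + 0.21954 + 0.060524 + 0.03 = 2.6034 m²·K/W
Q = A·ΔT/R = 75.55 × 29.35 / 2.6034 = 851.74 W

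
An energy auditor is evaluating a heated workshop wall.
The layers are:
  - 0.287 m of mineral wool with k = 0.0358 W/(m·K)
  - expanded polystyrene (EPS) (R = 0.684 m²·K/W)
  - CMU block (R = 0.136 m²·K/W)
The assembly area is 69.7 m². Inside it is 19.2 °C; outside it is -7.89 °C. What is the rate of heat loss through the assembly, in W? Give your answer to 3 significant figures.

214 W

0.287/0.0358 = 8.017
R_total = 8.017 + 0.684 + 0.136 = 8.837 m²·K/W
Q = A·ΔT/R = 69.7 × (19.2 − (-7.89)) / 8.837 = 213.7 W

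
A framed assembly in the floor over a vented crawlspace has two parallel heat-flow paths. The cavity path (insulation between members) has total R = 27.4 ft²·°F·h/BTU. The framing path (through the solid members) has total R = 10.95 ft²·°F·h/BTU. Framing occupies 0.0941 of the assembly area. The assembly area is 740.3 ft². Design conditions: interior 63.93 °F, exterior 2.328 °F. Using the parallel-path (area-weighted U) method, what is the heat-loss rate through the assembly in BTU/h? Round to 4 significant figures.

U_eff = 0.9059/27.4 + 0.0941/10.95 = 0.033062 + 0.0085936 = 0.041656
R_eff = 1/U_eff = 24.006 ft²·°F·h/BTU
Q = 740.3 × (63.93 − 2.328) / 24.006 = 1899.7 BTU/h

1900 BTU/h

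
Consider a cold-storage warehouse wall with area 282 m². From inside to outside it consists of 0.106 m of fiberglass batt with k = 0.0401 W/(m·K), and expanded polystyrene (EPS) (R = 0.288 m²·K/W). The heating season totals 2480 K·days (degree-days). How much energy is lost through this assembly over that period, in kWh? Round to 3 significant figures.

5730 kWh

0.106/0.0401 = 2.643
R_total = 2.643 + 0.288 = 2.931 m²·K/W
E = A × HDD × 24 / R / 1000 = 282 × 2480 × 24 / 2.931 / 1000 = 5726 kWh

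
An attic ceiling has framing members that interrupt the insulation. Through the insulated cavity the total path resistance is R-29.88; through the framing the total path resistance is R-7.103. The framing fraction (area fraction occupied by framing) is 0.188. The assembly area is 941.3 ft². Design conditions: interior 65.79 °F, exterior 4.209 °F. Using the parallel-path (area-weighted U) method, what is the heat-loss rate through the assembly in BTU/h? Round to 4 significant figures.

U_eff = 0.812/29.88 + 0.188/7.103 = 0.027175 + 0.026468 = 0.053643
R_eff = 1/U_eff = 18.642 ft²·°F·h/BTU
Q = 941.3 × (65.79 − 4.209) / 18.642 = 3109.5 BTU/h

3109 BTU/h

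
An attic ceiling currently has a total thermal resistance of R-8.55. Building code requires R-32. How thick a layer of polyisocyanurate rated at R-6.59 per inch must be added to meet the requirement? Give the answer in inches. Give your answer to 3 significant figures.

3.56 in

ΔR = 32 − 8.55 = 23.45 ft²·°F·h/BTU
L = ΔR / (R/in) = 23.45/6.59 = 3.558 in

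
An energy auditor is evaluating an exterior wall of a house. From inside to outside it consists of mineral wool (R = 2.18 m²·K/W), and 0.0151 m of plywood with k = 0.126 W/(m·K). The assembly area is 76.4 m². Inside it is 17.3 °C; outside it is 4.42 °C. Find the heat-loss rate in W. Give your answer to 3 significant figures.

428 W

0.0151/0.126 = 0.1198
R_total = 2.18 + 0.1198 = 2.3 m²·K/W
Q = A·ΔT/R = 76.4 × (17.3 − 4.42) / 2.3 = 427.9 W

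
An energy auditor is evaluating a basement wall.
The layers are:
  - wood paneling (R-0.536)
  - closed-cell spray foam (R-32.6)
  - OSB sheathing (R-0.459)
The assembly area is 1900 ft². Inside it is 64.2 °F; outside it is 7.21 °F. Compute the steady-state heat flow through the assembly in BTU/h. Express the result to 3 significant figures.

R_total = 0.536 + 32.6 + 0.459 = 33.59 ft²·°F·h/BTU
Q = A·ΔT/R = 1900 × (64.2 − 7.21) / 33.59 = 3223 BTU/h

3220 BTU/h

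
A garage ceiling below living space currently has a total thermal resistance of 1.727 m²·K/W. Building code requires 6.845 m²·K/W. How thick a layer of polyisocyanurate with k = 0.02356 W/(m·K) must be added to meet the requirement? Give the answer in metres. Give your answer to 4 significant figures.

0.1206 m

ΔR = 6.845 − 1.727 = 5.118 m²·K/W
L = ΔR × k = 5.118 × 0.02356 = 0.12058 m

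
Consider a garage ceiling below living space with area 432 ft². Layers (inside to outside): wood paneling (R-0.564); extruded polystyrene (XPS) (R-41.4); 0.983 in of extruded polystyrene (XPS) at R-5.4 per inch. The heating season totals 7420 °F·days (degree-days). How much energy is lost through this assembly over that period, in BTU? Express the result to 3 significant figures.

1630000 BTU

0.983 × 5.4 = 5.308
R_total = 0.564 + 41.4 + 5.308 = 47.27 ft²·°F·h/BTU
E = A × HDD × 24 / R = 432 × 7420 × 24 / 47.27 = 1627000 BTU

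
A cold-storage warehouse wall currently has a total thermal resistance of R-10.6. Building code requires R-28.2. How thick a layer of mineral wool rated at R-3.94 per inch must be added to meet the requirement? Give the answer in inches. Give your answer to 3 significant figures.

ΔR = 28.2 − 10.6 = 17.6 ft²·°F·h/BTU
L = ΔR / (R/in) = 17.6/3.94 = 4.467 in

4.47 in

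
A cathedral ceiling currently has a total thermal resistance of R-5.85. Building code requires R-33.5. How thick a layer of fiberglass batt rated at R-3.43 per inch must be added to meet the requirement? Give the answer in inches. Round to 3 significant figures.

8.06 in

ΔR = 33.5 − 5.85 = 27.65 ft²·°F·h/BTU
L = ΔR / (R/in) = 27.65/3.43 = 8.061 in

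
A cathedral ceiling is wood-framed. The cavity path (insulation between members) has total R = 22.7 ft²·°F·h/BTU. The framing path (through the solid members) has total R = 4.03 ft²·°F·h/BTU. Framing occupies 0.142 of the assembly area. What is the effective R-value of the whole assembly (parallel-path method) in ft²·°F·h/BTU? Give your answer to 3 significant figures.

13.7 ft²·°F·h/BTU

U_eff = 0.858/22.7 + 0.142/4.03 = 0.0378 + 0.03524 = 0.07303
R_eff = 1/U_eff = 13.69 ft²·°F·h/BTU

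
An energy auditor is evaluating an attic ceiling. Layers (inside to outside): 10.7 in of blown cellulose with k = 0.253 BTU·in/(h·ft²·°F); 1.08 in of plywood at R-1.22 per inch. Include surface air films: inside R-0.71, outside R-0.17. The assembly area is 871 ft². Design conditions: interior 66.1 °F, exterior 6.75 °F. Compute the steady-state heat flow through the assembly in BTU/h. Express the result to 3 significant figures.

1160 BTU/h

10.7/0.253 = 42.29
1.08 × 1.22 = 1.318
R_total = 0.71 + 42.29 + 1.318 + 0.17 = 44.49 ft²·°F·h/BTU
Q = A·ΔT/R = 871 × (66.1 − 6.75) / 44.49 = 1162 BTU/h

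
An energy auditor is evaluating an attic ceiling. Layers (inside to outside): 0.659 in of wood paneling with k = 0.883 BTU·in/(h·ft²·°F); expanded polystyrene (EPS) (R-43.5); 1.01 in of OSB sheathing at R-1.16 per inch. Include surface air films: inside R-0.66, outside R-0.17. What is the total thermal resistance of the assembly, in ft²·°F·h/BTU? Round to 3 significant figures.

0.659/0.883 = 0.7463
1.01 × 1.16 = 1.172
R_total = 0.66 + 0.7463 + 43.5 + 1.172 + 0.17 = 46.25 ft²·°F·h/BTU

46.2 ft²·°F·h/BTU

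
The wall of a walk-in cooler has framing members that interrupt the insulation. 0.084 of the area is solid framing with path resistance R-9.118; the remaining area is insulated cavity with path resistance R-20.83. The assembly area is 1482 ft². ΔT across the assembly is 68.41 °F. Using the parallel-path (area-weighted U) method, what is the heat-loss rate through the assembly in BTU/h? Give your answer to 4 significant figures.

5392 BTU/h

U_eff = 0.916/20.83 + 0.084/9.118 = 0.043975 + 0.0092125 = 0.053188
R_eff = 1/U_eff = 18.801 ft²·°F·h/BTU
Q = 1482 × 68.41 / 18.801 = 5392.3 BTU/h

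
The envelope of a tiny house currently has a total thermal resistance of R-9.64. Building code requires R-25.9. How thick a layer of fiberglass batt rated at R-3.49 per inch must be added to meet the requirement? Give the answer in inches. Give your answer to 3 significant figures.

4.66 in

ΔR = 25.9 − 9.64 = 16.26 ft²·°F·h/BTU
L = ΔR / (R/in) = 16.26/3.49 = 4.659 in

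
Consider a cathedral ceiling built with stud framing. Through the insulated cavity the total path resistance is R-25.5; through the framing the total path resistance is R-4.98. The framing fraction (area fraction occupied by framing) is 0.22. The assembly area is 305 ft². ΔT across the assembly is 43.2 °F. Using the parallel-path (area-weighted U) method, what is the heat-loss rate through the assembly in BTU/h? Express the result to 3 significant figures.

U_eff = 0.78/25.5 + 0.22/4.98 = 0.03059 + 0.04418 = 0.07476
R_eff = 1/U_eff = 13.38 ft²·°F·h/BTU
Q = 305 × 43.2 / 13.38 = 985.1 BTU/h

985 BTU/h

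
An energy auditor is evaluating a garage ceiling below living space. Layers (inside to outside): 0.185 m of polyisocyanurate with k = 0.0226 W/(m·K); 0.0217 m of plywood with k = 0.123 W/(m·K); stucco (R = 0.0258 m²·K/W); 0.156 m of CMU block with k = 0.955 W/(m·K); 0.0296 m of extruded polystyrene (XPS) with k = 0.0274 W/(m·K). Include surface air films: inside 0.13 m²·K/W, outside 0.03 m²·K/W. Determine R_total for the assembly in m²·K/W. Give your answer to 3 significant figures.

0.185/0.0226 = 8.186
0.0217/0.123 = 0.1764
0.156/0.955 = 0.1634
0.0296/0.0274 = 1.08
R_total = 0.13 + 8.186 + 0.1764 + 0.0258 + 0.1634 + 1.08 + 0.03 = 9.792 m²·K/W

9.79 m²·K/W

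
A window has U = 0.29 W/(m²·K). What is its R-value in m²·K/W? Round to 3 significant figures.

R = 1/U = 1/0.29 = 3.448

3.45 m²·K/W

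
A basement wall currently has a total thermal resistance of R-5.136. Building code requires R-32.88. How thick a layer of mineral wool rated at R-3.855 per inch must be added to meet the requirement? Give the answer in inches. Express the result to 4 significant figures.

7.197 in

ΔR = 32.88 − 5.136 = 27.744 ft²·°F·h/BTU
L = ΔR / (R/in) = 27.744/3.855 = 7.1969 in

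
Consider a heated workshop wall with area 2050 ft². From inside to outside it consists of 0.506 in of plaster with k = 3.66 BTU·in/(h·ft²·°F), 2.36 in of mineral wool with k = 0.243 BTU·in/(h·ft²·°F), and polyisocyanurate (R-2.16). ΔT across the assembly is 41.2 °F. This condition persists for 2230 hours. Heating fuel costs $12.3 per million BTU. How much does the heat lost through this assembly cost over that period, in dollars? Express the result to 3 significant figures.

193 dollars

0.506/3.66 = 0.1383
2.36/0.243 = 9.712
R_total = 0.1383 + 9.712 + 2.16 = 12.01 ft²·°F·h/BTU
Q = 2050 × 41.2 / 12.01 = 7032 BTU/h
E = 7032 × 2230 = 15680000 BTU
Cost = 15680000/10⁶ × 12.3 = $192.9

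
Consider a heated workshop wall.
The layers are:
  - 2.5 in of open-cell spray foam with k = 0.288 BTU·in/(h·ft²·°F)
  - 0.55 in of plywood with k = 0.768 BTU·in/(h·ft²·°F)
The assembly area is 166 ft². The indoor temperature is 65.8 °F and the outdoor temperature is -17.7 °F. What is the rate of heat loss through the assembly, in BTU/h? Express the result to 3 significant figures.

2.5/0.288 = 8.681
0.55/0.768 = 0.7161
R_total = 8.681 + 0.7161 = 9.397 ft²·°F·h/BTU
Q = A·ΔT/R = 166 × (65.8 − (-17.7)) / 9.397 = 1475 BTU/h

1480 BTU/h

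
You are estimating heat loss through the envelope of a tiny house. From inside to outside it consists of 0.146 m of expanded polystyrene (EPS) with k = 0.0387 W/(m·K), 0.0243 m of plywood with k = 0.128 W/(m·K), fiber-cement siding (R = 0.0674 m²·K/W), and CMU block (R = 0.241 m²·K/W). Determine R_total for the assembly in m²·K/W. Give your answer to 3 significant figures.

4.27 m²·K/W

0.146/0.0387 = 3.773
0.0243/0.128 = 0.1898
R_total = 3.773 + 0.1898 + 0.0674 + 0.241 = 4.271 m²·K/W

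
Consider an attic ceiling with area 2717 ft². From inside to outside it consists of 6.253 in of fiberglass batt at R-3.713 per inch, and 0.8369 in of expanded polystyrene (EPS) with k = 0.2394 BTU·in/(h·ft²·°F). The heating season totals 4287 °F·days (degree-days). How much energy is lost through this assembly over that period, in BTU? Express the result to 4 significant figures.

6.253 × 3.713 = 23.217
0.8369/0.2394 = 3.4958
R_total = 23.217 + 3.4958 = 26.713 ft²·°F·h/BTU
E = A × HDD × 24 / R = 2717 × 4287 × 24 / 26.713 = 10465000 BTU

10460000 BTU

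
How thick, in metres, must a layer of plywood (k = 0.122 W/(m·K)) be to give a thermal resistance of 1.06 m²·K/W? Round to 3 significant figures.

0.129 m

L = R·k = 1.06 × 0.122 = 0.1293 m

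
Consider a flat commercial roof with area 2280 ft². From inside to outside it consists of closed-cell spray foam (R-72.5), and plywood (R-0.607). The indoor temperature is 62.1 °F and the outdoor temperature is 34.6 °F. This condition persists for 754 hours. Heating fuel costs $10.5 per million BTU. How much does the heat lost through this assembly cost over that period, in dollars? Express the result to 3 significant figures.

R_total = 72.5 + 0.607 = 73.11 ft²·°F·h/BTU
Q = 2280 × (62.1 − 34.6) / 73.11 = 857.6 BTU/h
E = 857.6 × 754 = 646700 BTU
Cost = 646700/10⁶ × 10.5 = $6.79

6.79 dollars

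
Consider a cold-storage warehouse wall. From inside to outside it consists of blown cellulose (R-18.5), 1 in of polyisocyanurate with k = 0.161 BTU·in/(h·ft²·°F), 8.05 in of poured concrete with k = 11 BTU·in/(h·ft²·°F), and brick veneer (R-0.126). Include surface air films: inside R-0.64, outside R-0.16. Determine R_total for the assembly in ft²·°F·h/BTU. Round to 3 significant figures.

26.4 ft²·°F·h/BTU

1/0.161 = 6.211
8.05/11 = 0.7318
R_total = 0.64 + 18.5 + 6.211 + 0.7318 + 0.126 + 0.16 = 26.37 ft²·°F·h/BTU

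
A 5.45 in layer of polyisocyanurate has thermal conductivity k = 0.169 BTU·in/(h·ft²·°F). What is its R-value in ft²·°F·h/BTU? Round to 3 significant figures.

32.2 ft²·°F·h/BTU

R = L/k = 5.45/0.169 = 32.25 ft²·°F·h/BTU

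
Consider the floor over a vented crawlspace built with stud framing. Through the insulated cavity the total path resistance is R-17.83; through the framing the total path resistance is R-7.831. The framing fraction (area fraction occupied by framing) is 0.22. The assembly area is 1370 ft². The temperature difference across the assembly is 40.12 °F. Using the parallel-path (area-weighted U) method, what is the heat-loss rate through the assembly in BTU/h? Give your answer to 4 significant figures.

3949 BTU/h

U_eff = 0.78/17.83 + 0.22/7.831 = 0.043746 + 0.028093 = 0.07184
R_eff = 1/U_eff = 13.92 ft²·°F·h/BTU
Q = 1370 × 40.12 / 13.92 = 3948.6 BTU/h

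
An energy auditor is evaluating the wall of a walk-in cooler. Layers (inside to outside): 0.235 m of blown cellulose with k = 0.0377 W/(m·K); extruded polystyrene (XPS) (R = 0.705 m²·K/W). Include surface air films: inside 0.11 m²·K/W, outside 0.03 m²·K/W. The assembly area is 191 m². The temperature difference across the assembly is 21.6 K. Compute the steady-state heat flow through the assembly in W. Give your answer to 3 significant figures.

0.235/0.0377 = 6.233
R_total = 0.11 + 6.233 + 0.705 + 0.03 = 7.078 m²·K/W
Q = A·ΔT/R = 191 × 21.6 / 7.078 = 582.8 W

583 W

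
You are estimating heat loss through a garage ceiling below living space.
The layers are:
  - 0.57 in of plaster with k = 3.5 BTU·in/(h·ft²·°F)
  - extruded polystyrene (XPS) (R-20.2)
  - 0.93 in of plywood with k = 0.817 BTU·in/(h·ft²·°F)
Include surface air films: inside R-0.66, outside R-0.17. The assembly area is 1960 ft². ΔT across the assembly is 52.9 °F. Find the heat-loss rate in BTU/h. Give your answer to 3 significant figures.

4640 BTU/h

0.57/3.5 = 0.1629
0.93/0.817 = 1.138
R_total = 0.66 + 0.1629 + 20.2 + 1.138 + 0.17 = 22.33 ft²·°F·h/BTU
Q = A·ΔT/R = 1960 × 52.9 / 22.33 = 4643 BTU/h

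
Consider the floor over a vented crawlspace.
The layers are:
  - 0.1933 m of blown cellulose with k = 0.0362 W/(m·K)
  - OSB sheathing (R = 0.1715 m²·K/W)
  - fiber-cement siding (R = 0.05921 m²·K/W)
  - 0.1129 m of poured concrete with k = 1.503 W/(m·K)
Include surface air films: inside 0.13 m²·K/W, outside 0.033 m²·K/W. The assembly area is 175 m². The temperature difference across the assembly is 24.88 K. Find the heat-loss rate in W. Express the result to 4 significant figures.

0.1933/0.0362 = 5.3398
0.1129/1.503 = 0.075116
R_total = 0.13 + 5.3398 + 0.1715 + 0.05921 + 0.075116 + 0.033 = 5.8086 m²·K/W
Q = A·ΔT/R = 175 × 24.88 / 5.8086 = 749.58 W

749.6 W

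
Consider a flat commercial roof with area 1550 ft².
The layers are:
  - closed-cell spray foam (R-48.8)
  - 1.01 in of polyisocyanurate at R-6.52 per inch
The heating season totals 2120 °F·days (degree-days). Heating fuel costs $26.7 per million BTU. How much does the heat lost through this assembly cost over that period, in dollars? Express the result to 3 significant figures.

38.0 dollars

1.01 × 6.52 = 6.585
R_total = 48.8 + 6.585 = 55.39 ft²·°F·h/BTU
E = A × HDD × 24 / R = 1550 × 2120 × 24 / 55.39 = 1424000 BTU
Cost = 1424000/10⁶ × 26.7 = $38.02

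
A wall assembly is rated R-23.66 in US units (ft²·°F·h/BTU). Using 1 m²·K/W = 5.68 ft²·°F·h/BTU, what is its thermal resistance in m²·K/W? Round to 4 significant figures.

4.165 m²·K/W

R_SI = 23.66/5.68 = 4.1655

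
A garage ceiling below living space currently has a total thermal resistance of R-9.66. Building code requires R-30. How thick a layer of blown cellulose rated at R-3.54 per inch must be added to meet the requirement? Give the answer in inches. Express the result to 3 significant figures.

ΔR = 30 − 9.66 = 20.34 ft²·°F·h/BTU
L = ΔR / (R/in) = 20.34/3.54 = 5.746 in

5.75 in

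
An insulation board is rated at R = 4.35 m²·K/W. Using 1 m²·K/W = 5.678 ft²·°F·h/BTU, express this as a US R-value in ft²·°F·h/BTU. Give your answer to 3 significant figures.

R_US = 4.35 × 5.678 = 24.7

24.7 ft²·°F·h/BTU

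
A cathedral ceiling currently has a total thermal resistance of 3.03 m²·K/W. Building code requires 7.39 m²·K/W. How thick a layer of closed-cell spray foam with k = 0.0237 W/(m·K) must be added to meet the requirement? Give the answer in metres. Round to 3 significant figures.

0.103 m

ΔR = 7.39 − 3.03 = 4.36 m²·K/W
L = ΔR × k = 4.36 × 0.0237 = 0.1033 m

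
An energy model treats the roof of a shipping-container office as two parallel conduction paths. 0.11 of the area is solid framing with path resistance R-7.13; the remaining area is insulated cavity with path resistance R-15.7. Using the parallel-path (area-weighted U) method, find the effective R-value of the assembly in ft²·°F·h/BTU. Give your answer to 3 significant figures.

13.9 ft²·°F·h/BTU

U_eff = 0.89/15.7 + 0.11/7.13 = 0.05669 + 0.01543 = 0.07212
R_eff = 1/U_eff = 13.87 ft²·°F·h/BTU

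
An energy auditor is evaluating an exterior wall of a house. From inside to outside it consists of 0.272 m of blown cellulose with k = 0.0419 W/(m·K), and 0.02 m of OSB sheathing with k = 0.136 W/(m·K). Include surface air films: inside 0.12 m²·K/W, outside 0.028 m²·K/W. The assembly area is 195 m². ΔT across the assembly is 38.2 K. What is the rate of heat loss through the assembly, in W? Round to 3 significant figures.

1100 W

0.272/0.0419 = 6.492
0.02/0.136 = 0.1471
R_total = 0.12 + 6.492 + 0.1471 + 0.028 = 6.787 m²·K/W
Q = A·ΔT/R = 195 × 38.2 / 6.787 = 1098 W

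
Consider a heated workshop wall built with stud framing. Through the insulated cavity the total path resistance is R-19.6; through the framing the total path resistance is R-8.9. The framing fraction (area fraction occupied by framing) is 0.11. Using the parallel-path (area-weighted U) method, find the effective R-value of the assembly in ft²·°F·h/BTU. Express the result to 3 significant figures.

U_eff = 0.89/19.6 + 0.11/8.9 = 0.04541 + 0.01236 = 0.05777
R_eff = 1/U_eff = 17.31 ft²·°F·h/BTU

17.3 ft²·°F·h/BTU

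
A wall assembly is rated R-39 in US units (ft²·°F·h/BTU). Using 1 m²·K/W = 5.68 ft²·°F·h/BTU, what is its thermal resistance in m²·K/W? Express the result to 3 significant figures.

6.87 m²·K/W

R_SI = 39/5.68 = 6.866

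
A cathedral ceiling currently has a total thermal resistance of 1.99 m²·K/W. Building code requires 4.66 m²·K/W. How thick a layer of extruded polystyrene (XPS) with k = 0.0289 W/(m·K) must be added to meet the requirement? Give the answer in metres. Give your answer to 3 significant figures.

0.0772 m

ΔR = 4.66 − 1.99 = 2.67 m²·K/W
L = ΔR × k = 2.67 × 0.0289 = 0.07716 m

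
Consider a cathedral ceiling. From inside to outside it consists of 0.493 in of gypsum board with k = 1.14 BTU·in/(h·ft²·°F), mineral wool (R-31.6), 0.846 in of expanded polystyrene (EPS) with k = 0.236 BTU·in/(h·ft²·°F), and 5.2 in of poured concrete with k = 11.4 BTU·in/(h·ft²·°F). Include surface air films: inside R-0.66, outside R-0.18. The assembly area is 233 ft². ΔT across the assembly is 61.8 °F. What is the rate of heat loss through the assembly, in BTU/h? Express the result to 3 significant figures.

0.493/1.14 = 0.4325
0.846/0.236 = 3.585
5.2/11.4 = 0.4561
R_total = 0.66 + 0.4325 + 31.6 + 3.585 + 0.4561 + 0.18 = 36.91 ft²·°F·h/BTU
Q = A·ΔT/R = 233 × 61.8 / 36.91 = 390.1 BTU/h

390 BTU/h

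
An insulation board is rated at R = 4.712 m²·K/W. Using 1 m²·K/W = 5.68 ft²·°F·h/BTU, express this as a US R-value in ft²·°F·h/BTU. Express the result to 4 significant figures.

R_US = 4.712 × 5.68 = 26.764

26.76 ft²·°F·h/BTU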